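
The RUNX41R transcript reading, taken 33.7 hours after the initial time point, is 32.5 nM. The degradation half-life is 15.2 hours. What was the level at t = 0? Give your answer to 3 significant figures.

151 nM

Number of half-lives elapsed: n = 33.7/15.2 ≈ 2.2171.
A₀ = A × 2^n = 32.5 × 2^2.2171 = 32.5 × 4.6496 ≈ 151.11 nM.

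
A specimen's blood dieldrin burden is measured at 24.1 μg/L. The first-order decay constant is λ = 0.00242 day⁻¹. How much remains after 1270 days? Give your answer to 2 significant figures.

t½ = ln 2 / λ = 0.69315 / 0.00242 ≈ 286.42 days.
Number of half-lives: n = 1270/286.42 ≈ 4.434.
Remaining = 24.1 × (1/2)^4.434 = 24.1 × 0.046264 ≈ 1.115 μg/L.

1.1 μg/L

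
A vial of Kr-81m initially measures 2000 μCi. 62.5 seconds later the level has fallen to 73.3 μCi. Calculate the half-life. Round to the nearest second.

A/A₀ = 73.3/2000 ≈ 0.03665.
n = log₂(27.285) ≈ 4.77 half-lives elapsed in 62.5 seconds.
t½ = 62.5/4.77 ≈ 13.103 seconds.

13 seconds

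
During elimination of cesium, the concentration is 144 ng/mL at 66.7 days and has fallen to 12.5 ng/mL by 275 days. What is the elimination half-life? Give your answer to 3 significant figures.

Over Δt = 275 − 66.7 = 208.3 days, the level fell by a factor of 144/12.5 ≈ 11.52.
n = log₂(11.52) ≈ 3.5261 half-lives, so t½ = 208.3/3.5261 ≈ 59.074 days.

59.1 days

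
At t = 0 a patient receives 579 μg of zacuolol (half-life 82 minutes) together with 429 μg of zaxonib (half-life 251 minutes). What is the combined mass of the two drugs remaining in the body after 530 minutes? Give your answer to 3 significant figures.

zacuolol: 579 × (1/2)^(530/82) = 579 × (1/2)^6.4634 ≈ 6.5614 μg.
zaxonib: 429 × (1/2)^(530/251) = 429 × (1/2)^2.1116 ≈ 99.27 μg.
Total = 6.5614 + 99.27 ≈ 105.83 μg.

106 μg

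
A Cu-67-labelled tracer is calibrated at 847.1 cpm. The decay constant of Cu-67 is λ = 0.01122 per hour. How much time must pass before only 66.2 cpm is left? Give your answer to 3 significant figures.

t½ = ln 2 / λ = 0.69315 / 0.01122 ≈ 61.778 hours.
Fraction remaining = 66.2/847.1 ≈ 0.078149.
n = log₂(847.1/66.2) = ln(12.796)/ln 2 ≈ 3.6776 half-lives.
t = n × t½ = 3.6776 × 61.778 ≈ 227.2 hours.

227 hours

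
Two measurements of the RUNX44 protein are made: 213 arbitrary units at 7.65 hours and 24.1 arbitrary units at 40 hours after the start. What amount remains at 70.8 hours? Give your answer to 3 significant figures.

Over Δt = 40 − 7.65 = 32.35 hours, the level fell by a factor of 213/24.1 ≈ 8.8382.
n = log₂(8.8382) ≈ 3.1437 half-lives, so t½ = 32.35/3.1437 ≈ 10.29 hours.
From t = 40 to t = 70.8: 24.1 × (1/2)^((70.8−40)/10.29) ≈ 3.0269 arbitrary units.

3.03 arbitrary units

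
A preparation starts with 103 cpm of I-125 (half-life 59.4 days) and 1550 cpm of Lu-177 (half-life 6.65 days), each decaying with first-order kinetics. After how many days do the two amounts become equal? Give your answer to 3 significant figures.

Set 103·(1/2)^(t/59.4) = 1550·(1/2)^(t/6.65).
Taking log₂: log₂(103/1550) = t·(1/59.4 − 1/6.65).
log₂(0.066452) = -3.9116; 1/59.4 − 1/6.65 = -0.13354.
t = -3.9116 / -0.13354 ≈ 29.291 days.

29.3 days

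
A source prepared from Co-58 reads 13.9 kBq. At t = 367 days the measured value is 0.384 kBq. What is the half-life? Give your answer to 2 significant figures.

A/A₀ = 0.384/13.9 ≈ 0.027626.
n = log₂(36.198) ≈ 5.1778 half-lives elapsed in 367 days.
t½ = 367/5.1778 ≈ 70.879 days.

71 days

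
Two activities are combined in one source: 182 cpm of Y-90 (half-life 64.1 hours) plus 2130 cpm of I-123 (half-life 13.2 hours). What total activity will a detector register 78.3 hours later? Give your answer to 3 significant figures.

Y-90: 182 × (1/2)^(78.3/64.1) = 182 × (1/2)^1.2215 ≈ 78.047 cpm.
I-123: 2130 × (1/2)^(78.3/13.2) = 2130 × (1/2)^5.9318 ≈ 34.892 cpm.
Total = 78.047 + 34.892 ≈ 112.94 cpm.

113 cpm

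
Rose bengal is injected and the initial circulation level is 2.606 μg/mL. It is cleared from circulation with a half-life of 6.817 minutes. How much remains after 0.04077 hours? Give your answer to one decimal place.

2.0 μg/mL

Convert the elapsed time: 0.04077 hours = 2.4462 minutes.
Number of half-lives: n = 2.4462/6.817 ≈ 0.35884.
Remaining = 2.606 × (1/2)^0.35884 = 2.606 × 0.77979 ≈ 2.0321 μg/mL.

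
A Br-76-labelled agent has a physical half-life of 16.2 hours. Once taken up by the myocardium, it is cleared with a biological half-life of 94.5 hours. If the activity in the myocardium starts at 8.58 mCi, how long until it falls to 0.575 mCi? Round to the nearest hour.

54 hours

1/t_eff = 1/t_phys + 1/t_biol = 1/16.2 + 1/94.5 = 0.07231 per hour.
t_eff = 16.2 × 94.5 / (16.2 + 94.5) ≈ 13.829 hours.
n = log₂(8.58/0.575) ≈ 3.8993; t = 3.8993 × 13.829 ≈ 53.925 hours.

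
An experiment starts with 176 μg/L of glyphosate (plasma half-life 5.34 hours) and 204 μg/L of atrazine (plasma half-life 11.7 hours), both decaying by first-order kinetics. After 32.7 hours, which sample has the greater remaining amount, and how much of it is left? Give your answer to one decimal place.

atrazine, 29.4 μg/L

glyphosate: 176 × (1/2)^6.1236 ≈ 2.5242 μg/L.
atrazine: 204 × (1/2)^2.7949 ≈ 29.396 μg/L.
Atrazine has more remaining, at ≈ 29.396 μg/L.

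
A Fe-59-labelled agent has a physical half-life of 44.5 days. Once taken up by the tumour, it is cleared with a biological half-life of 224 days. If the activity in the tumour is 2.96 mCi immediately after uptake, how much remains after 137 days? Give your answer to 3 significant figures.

1/t_eff = 1/t_phys + 1/t_biol = 1/44.5 + 1/224 = 0.026936 per day.
t_eff = 44.5 × 224 / (44.5 + 224) ≈ 37.125 days.
Remaining = 2.96 × (1/2)^(137/37.125) = 2.96 × (1/2)^3.6903 ≈ 0.2293 mCi.

0.229 mCi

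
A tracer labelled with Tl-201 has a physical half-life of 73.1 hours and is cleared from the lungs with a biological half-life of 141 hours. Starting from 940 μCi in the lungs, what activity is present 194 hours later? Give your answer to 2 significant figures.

1/t_eff = 1/t_phys + 1/t_biol = 1/73.1 + 1/141 = 0.020772 per hour.
t_eff = 73.1 × 141 / (73.1 + 141) ≈ 48.142 hours.
Remaining = 940 × (1/2)^(194/48.142) = 940 × (1/2)^4.0298 ≈ 57.55 μCi.

58 μCi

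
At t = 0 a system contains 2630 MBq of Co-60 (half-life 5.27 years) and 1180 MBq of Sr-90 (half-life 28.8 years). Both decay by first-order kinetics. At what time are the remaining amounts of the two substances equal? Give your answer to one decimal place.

Set 2630·(1/2)^(t/5.27) = 1180·(1/2)^(t/28.8).
Taking log₂: log₂(2630/1180) = t·(1/5.27 − 1/28.8).
log₂(2.2288) = 1.1563; 1/5.27 − 1/28.8 = 0.15503.
t = 1.1563 / 0.15503 ≈ 7.4583 years.

7.5 years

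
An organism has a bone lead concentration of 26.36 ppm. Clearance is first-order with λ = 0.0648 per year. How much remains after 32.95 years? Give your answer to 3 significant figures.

t½ = ln 2 / λ = 0.69315 / 0.0648 ≈ 10.697 years.
Number of half-lives: n = 32.95/10.697 ≈ 3.0804.
Remaining = 26.36 × (1/2)^3.0804 = 26.36 × 0.11823 ≈ 3.1164 ppm.

3.12 ppm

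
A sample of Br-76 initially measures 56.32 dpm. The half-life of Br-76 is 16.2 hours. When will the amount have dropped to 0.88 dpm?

97.2 hours

0.88/56.32 = 1/64, so 6 half-lives have elapsed.
t = 6 × 16.2 = 97.2 hours.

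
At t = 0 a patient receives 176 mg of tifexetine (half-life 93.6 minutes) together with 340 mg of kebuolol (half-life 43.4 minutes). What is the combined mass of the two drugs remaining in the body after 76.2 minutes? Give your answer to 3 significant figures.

201 mg

tifexetine: 176 × (1/2)^(76.2/93.6) = 176 × (1/2)^0.8141 ≈ 100.1 mg.
kebuolol: 340 × (1/2)^(76.2/43.4) = 340 × (1/2)^1.7558 ≈ 100.68 mg.
Total = 100.1 + 100.68 ≈ 200.78 mg.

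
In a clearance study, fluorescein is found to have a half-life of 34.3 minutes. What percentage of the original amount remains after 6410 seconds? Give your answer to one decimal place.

6410 seconds = 106.833 minutes.
n = 106.833/34.3 ≈ 3.1147 half-lives.
Fraction remaining = (1/2)^3.1147 ≈ 0.11545, i.e. 11.545%.

11.5%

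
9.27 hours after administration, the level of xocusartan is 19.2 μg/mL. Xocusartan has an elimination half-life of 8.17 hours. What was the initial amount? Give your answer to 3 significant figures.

Number of half-lives elapsed: n = 9.27/8.17 ≈ 1.1346.
A₀ = A × 2^n = 19.2 × 2^1.1346 = 19.2 × 2.1956 ≈ 42.156 μg/mL.

42.2 μg/mL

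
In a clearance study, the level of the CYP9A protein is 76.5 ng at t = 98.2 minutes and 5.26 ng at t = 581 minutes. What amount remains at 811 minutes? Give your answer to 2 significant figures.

1.5 ng

Over Δt = 581 − 98.2 = 482.8 minutes, the level fell by a factor of 76.5/5.26 ≈ 14.544.
n = log₂(14.544) ≈ 3.8623 half-lives, so t½ = 482.8/3.8623 ≈ 125 minutes.
From t = 581 to t = 811: 5.26 × (1/2)^((811−581)/125) ≈ 1.4693 ng.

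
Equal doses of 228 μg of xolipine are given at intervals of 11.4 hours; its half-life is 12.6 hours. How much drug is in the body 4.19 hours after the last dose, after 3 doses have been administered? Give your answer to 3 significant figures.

The 3 doses were given 26.99, 15.59, 4.19 hours ago.
Total = 228·(1/2)^(26.99/12.6) + 228·(1/2)^(15.59/12.6) + 228·(1/2)^(4.19/12.6)
      = 51.655 + 96.71 + 181.06 ≈ 329.43 μg.

329 μg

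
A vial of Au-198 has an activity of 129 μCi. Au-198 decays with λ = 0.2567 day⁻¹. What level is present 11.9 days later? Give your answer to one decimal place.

t½ = ln 2 / λ = 0.69315 / 0.2567 ≈ 2.7002 days.
Number of half-lives: n = 11.9/2.7002 ≈ 4.407.
Remaining = 129 × (1/2)^4.407 = 129 × 0.047135 ≈ 6.0805 μCi.

6.1 μCi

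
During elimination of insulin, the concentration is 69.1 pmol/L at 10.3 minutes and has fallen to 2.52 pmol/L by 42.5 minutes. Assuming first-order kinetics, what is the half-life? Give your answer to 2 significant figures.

6.7 minutes

Over Δt = 42.5 − 10.3 = 32.2 minutes, the level fell by a factor of 69.1/2.52 ≈ 27.421.
n = log₂(27.421) ≈ 4.7772 half-lives, so t½ = 32.2/4.7772 ≈ 6.7404 minutes.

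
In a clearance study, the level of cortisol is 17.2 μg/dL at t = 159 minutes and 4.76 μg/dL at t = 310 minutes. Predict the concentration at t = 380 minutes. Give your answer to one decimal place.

Over Δt = 310 − 159 = 151 minutes, the level fell by a factor of 17.2/4.76 ≈ 3.6134.
n = log₂(3.6134) ≈ 1.8534 half-lives, so t½ = 151/1.8534 ≈ 81.473 minutes.
From t = 310 to t = 380: 4.76 × (1/2)^((380−310)/81.473) ≈ 2.624 μg/dL.

2.6 μg/dL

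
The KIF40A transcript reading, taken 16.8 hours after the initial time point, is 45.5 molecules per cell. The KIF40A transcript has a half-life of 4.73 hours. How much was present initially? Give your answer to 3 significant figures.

Number of half-lives elapsed: n = 16.8/4.73 ≈ 3.5518.
A₀ = A × 2^n = 45.5 × 2^3.5518 = 45.5 × 11.727 ≈ 533.59 molecules per cell.

534 molecules per cell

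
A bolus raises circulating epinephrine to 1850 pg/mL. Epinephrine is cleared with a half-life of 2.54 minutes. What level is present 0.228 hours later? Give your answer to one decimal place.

Convert the elapsed time: 0.228 hours = 13.68 minutes.
Number of half-lives: n = 13.68/2.54 ≈ 5.3858.
Remaining = 1850 × (1/2)^5.3858 = 1850 × 0.023917 ≈ 44.246 pg/mL.

44.2 pg/mL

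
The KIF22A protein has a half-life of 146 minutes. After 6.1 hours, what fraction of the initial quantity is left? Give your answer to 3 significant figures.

0.176

6.1 hours = 366 minutes.
n = 366/146 ≈ 2.5068 half-lives.
Fraction remaining = (1/2)^2.5068 ≈ 0.17594.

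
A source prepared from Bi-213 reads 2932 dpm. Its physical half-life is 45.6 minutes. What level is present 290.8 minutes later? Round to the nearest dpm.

Number of half-lives: n = 290.8/45.6 ≈ 6.3772.
Remaining = 2932 × (1/2)^6.3772 = 2932 × 0.01203 ≈ 35.273 dpm.

35 dpm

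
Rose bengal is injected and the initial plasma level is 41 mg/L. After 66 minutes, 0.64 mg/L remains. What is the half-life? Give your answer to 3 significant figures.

11.0 minutes

A/A₀ = 0.64/41 ≈ 0.01561.
n = log₂(64.062) ≈ 6.0014 half-lives elapsed in 66 minutes.
t½ = 66/6.0014 ≈ 10.997 minutes.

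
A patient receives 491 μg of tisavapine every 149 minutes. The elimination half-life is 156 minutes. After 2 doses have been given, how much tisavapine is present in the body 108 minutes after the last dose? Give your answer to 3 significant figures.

461 μg

The 2 doses were given 257, 108 minutes ago.
Total = 491·(1/2)^(257/156) + 491·(1/2)^(108/156)
      = 156.73 + 303.86 ≈ 460.59 μg.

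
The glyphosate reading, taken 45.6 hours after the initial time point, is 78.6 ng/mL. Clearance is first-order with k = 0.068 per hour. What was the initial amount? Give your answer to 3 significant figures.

t½ = ln 2 / k = 0.69315 / 0.068 ≈ 10.193 hours.
Number of half-lives elapsed: n = 45.6/10.193 ≈ 4.4735.
A₀ = A × 2^n = 78.6 × 2^4.4735 = 78.6 × 22.216 ≈ 1746.2 ng/mL.

1750 ng/mL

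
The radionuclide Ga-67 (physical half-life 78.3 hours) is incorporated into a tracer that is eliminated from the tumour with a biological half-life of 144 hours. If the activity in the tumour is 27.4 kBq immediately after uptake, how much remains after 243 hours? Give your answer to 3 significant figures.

1/t_eff = 1/t_phys + 1/t_biol = 1/78.3 + 1/144 = 0.019716 per hour.
t_eff = 78.3 × 144 / (78.3 + 144) ≈ 50.721 hours.
Remaining = 27.4 × (1/2)^(243/50.721) = 27.4 × (1/2)^4.7909 ≈ 0.98976 kBq.

0.990 kBq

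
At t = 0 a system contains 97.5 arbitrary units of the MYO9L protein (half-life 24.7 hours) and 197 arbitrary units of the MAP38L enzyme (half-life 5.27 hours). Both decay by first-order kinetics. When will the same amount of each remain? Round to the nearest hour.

7 hours

Set 97.5·(1/2)^(t/24.7) = 197·(1/2)^(t/5.27).
Taking log₂: log₂(97.5/197) = t·(1/24.7 − 1/5.27).
log₂(0.49492) = -1.0147; 1/24.7 − 1/5.27 = -0.14927.
t = -1.0147 / -0.14927 ≈ 6.798 hours.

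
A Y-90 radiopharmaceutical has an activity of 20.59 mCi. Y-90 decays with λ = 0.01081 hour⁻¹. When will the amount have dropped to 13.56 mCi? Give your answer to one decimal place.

38.6 hours

t½ = ln 2 / λ = 0.69315 / 0.01081 ≈ 64.121 hours.
Fraction remaining = 13.56/20.59 ≈ 0.65857.
n = log₂(20.59/13.56) = ln(1.5184)/ln 2 ≈ 0.60259 half-lives.
t = n × t½ = 0.60259 × 64.121 ≈ 38.638 hours.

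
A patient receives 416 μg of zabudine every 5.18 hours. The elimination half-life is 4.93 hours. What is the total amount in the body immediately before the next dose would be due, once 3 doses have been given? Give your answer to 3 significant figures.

345 μg

The 3 doses were given 15.54, 10.36, 5.18 hours ago.
Total = 416·(1/2)^(15.54/4.93) + 416·(1/2)^(10.36/4.93) + 416·(1/2)^(5.18/4.93)
      = 46.796 + 96.94 + 200.82 ≈ 344.55 μg.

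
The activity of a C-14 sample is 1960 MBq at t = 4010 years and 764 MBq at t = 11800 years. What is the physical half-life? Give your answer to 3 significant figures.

Over Δt = 11800 − 4010 = 7790 years, the level fell by a factor of 1960/764 ≈ 2.5654.
n = log₂(2.5654) ≈ 1.3592 half-lives, so t½ = 7790/1.3592 ≈ 5731.3 years.

5730 years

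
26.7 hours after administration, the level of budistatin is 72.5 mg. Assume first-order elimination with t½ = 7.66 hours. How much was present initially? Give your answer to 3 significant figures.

Number of half-lives elapsed: n = 26.7/7.66 ≈ 3.4856.
A₀ = A × 2^n = 72.5 × 2^3.4856 = 72.5 × 11.202 ≈ 812.12 mg.

812 mg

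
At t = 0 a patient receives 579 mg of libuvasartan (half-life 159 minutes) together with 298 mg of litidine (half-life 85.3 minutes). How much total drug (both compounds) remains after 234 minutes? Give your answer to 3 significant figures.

libuvasartan: 579 × (1/2)^(234/159) = 579 × (1/2)^1.4717 ≈ 208.76 mg.
litidine: 298 × (1/2)^(234/85.3) = 298 × (1/2)^2.7433 ≈ 44.505 mg.
Total = 208.76 + 44.505 ≈ 253.27 mg.

253 mg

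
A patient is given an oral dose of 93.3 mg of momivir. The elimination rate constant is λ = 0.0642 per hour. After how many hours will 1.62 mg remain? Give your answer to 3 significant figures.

63.1 hours

t½ = ln 2 / λ = 0.69315 / 0.0642 ≈ 10.797 hours.
Fraction remaining = 1.62/93.3 ≈ 0.017363.
n = log₂(93.3/1.62) = ln(57.593)/ln 2 ≈ 5.8478 half-lives.
t = n × t½ = 5.8478 × 10.797 ≈ 63.137 hours.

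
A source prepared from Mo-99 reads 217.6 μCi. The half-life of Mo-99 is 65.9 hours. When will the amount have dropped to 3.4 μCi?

395.4 hours

3.4/217.6 = 1/64, so 6 half-lives have elapsed.
t = 6 × 65.9 = 395.4 hours.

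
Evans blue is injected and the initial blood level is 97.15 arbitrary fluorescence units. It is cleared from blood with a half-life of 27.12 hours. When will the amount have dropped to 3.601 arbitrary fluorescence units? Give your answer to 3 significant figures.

Fraction remaining = 3.601/97.15 ≈ 0.037066.
n = log₂(97.15/3.601) = ln(26.979)/ln 2 ≈ 4.7537 half-lives.
t = n × t½ = 4.7537 × 27.12 ≈ 128.92 hours.

129 hours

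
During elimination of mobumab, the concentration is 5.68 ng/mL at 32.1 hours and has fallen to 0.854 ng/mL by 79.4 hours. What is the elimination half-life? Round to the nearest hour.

17 hours

Over Δt = 79.4 − 32.1 = 47.3 hours, the level fell by a factor of 5.68/0.854 ≈ 6.6511.
n = log₂(6.6511) ≈ 2.7336 half-lives, so t½ = 47.3/2.7336 ≈ 17.303 hours.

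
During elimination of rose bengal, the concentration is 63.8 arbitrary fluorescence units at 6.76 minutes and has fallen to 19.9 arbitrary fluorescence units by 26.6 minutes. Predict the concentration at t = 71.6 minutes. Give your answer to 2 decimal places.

Over Δt = 26.6 − 6.76 = 19.84 minutes, the level fell by a factor of 63.8/19.9 ≈ 3.206.
n = log₂(3.206) ≈ 1.6808 half-lives, so t½ = 19.84/1.6808 ≈ 11.804 minutes.
From t = 26.6 to t = 71.6: 19.9 × (1/2)^((71.6−26.6)/11.804) ≈ 1.4166 arbitrary fluorescence units.

1.42 arbitrary fluorescence units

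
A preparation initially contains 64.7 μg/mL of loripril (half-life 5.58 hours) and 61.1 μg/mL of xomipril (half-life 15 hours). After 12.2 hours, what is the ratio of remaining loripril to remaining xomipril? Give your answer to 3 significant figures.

loripril: 64.7 × (1/2)^(12.2/5.58) = 64.7 × (1/2)^2.1864 ≈ 14.215 μg/mL.
xomipril: 61.1 × (1/2)^(12.2/15) = 61.1 × (1/2)^0.81333 ≈ 34.77 μg/mL.
Ratio ≈ 14.215 / 34.77 ≈ 0.40882.

0.409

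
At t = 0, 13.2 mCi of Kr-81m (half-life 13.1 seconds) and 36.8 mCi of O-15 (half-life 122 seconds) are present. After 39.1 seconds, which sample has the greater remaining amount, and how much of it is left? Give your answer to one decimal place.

Kr-81m: 13.2 × (1/2)^2.9847 ≈ 1.6676 mCi.
O-15: 36.8 × (1/2)^0.32049 ≈ 29.469 mCi.
O-15 has more remaining, at ≈ 29.469 mCi.

O-15, 29.5 mCi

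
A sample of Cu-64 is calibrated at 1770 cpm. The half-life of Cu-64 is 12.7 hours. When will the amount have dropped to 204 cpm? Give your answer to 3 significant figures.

Fraction remaining = 204/1770 ≈ 0.11525.
n = log₂(1770/204) = ln(8.6765)/ln 2 ≈ 3.1171 half-lives.
t = n × t½ = 3.1171 × 12.7 ≈ 39.587 hours.

39.6 hours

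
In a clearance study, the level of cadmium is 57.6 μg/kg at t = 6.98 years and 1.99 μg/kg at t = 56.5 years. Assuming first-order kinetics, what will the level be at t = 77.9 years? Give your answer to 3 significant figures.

Over Δt = 56.5 − 6.98 = 49.52 years, the level fell by a factor of 57.6/1.99 ≈ 28.945.
n = log₂(28.945) ≈ 4.8552 half-lives, so t½ = 49.52/4.8552 ≈ 10.199 years.
From t = 56.5 to t = 77.9: 1.99 × (1/2)^((77.9−56.5)/10.199) ≈ 0.46477 μg/kg.

0.465 μg/kg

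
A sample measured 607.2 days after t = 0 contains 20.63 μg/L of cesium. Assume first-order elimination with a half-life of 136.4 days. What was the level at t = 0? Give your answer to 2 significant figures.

Number of half-lives elapsed: n = 607.2/136.4 ≈ 4.4516.
A₀ = A × 2^n = 20.63 × 2^4.4516 = 20.63 × 21.881 ≈ 451.41 μg/L.

450 μg/L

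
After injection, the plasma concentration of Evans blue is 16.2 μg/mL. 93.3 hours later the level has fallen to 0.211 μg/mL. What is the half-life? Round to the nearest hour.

15 hours

A/A₀ = 0.211/16.2 ≈ 0.013025.
n = log₂(76.777) ≈ 6.2626 half-lives elapsed in 93.3 hours.
t½ = 93.3/6.2626 ≈ 14.898 hours.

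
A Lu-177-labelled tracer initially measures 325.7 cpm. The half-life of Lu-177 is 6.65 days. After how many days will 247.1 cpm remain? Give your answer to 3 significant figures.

Fraction remaining = 247.1/325.7 ≈ 0.75867.
n = log₂(325.7/247.1) = ln(1.3181)/ln 2 ≈ 0.39845 half-lives.
t = n × t½ = 0.39845 × 6.65 ≈ 2.6497 days.

2.65 days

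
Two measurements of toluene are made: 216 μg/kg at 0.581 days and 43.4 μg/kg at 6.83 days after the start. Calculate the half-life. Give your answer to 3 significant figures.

Over Δt = 6.83 − 0.581 = 6.249 days, the level fell by a factor of 216/43.4 ≈ 4.977.
n = log₂(4.977) ≈ 2.3153 half-lives, so t½ = 6.249/2.3153 ≈ 2.699 days.

2.70 days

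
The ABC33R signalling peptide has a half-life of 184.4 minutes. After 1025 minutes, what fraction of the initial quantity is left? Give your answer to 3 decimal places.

0.021

n = 1025/184.4 ≈ 5.5586 half-lives.
Fraction remaining = (1/2)^5.5586 ≈ 0.021218.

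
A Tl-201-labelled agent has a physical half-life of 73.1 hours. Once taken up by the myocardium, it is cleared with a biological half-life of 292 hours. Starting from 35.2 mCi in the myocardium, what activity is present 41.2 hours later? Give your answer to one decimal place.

21.6 mCi

1/t_eff = 1/t_phys + 1/t_biol = 1/73.1 + 1/292 = 0.017105 per hour.
t_eff = 73.1 × 292 / (73.1 + 292) ≈ 58.464 hours.
Remaining = 35.2 × (1/2)^(41.2/58.464) = 35.2 × (1/2)^0.70471 ≈ 21.598 mCi.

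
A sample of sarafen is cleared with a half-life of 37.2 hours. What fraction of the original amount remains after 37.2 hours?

n = 37.2/37.2 ≈ 1 half-life.
Fraction remaining = (1/2)^1 ≈ 0.5.

0.5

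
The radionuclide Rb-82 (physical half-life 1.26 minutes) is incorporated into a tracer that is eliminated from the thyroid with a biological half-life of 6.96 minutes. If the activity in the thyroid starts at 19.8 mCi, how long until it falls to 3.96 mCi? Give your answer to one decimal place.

2.5 minutes

1/t_eff = 1/t_phys + 1/t_biol = 1/1.26 + 1/6.96 = 0.93733 per minute.
t_eff = 1.26 × 6.96 / (1.26 + 6.96) ≈ 1.0669 minutes.
n = log₂(19.8/3.96) ≈ 2.3219; t = 2.3219 × 1.0669 ≈ 2.4772 minutes.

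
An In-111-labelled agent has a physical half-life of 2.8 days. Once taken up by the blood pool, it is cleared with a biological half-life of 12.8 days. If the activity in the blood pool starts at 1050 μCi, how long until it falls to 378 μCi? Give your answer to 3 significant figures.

1/t_eff = 1/t_phys + 1/t_biol = 1/2.8 + 1/12.8 = 0.43527 per day.
t_eff = 2.8 × 12.8 / (2.8 + 12.8) ≈ 2.2974 days.
n = log₂(1050/378) ≈ 1.4739; t = 1.4739 × 2.2974 ≈ 3.3863 days.

3.39 days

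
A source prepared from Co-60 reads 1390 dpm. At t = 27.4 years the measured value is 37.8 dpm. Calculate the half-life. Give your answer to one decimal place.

A/A₀ = 37.8/1390 ≈ 0.027194.
n = log₂(36.772) ≈ 5.2006 half-lives elapsed in 27.4 years.
t½ = 27.4/5.2006 ≈ 5.2687 years.

5.3 years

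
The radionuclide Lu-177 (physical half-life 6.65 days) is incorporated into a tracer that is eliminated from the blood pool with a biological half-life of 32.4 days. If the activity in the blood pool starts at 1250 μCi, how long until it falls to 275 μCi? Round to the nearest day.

12 days

1/t_eff = 1/t_phys + 1/t_biol = 1/6.65 + 1/32.4 = 0.18124 per day.
t_eff = 6.65 × 32.4 / (6.65 + 32.4) ≈ 5.5175 days.
n = log₂(1250/275) ≈ 2.1844; t = 2.1844 × 5.5175 ≈ 12.053 days.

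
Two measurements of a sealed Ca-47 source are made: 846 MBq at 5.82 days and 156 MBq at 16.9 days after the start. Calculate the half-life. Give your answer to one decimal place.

4.5 days

Over Δt = 16.9 − 5.82 = 11.08 days, the level fell by a factor of 846/156 ≈ 5.4231.
n = log₂(5.4231) ≈ 2.4391 half-lives, so t½ = 11.08/2.4391 ≈ 4.5426 days.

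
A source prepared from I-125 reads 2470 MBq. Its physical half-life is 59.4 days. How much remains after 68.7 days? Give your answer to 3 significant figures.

Number of half-lives: n = 68.7/59.4 ≈ 1.1566.
Remaining = 2470 × (1/2)^1.1566 = 2470 × 0.44858 ≈ 1108 MBq.

1110 MBq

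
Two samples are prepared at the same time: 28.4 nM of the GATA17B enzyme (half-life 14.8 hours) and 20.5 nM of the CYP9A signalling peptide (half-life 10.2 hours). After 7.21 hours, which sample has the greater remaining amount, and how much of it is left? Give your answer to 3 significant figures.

GATA17B enzyme, 20.3 nM

GATA17B enzyme: 28.4 × (1/2)^0.48716 ≈ 20.261 nM.
CYP9A signalling peptide: 20.5 × (1/2)^0.70686 ≈ 12.559 nM.
GATA17B enzyme has more remaining, at ≈ 20.261 nM.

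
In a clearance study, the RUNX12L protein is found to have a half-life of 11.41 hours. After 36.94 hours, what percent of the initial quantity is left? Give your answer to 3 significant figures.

10.6%

n = 36.94/11.41 ≈ 3.2375 half-lives.
Fraction remaining = (1/2)^3.2375 ≈ 0.10603, i.e. 10.603%.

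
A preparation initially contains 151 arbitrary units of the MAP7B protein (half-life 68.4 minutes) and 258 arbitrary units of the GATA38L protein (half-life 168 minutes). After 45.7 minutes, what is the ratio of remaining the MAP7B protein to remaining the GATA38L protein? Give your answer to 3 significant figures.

MAP7B protein: 151 × (1/2)^(45.7/68.4) = 151 × (1/2)^0.66813 ≈ 95.028 arbitrary units.
GATA38L protein: 258 × (1/2)^(45.7/168) = 258 × (1/2)^0.27202 ≈ 213.66 arbitrary units.
Ratio ≈ 95.028 / 213.66 ≈ 0.44475.

0.445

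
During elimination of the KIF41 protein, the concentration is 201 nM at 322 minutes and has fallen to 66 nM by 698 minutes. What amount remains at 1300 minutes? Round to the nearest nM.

Over Δt = 698 − 322 = 376 minutes, the level fell by a factor of 201/66 ≈ 3.0455.
n = log₂(3.0455) ≈ 1.6067 half-lives, so t½ = 376/1.6067 ≈ 234.03 minutes.
From t = 698 to t = 1300: 66 × (1/2)^((1300−698)/234.03) ≈ 11.096 nM.

11 nM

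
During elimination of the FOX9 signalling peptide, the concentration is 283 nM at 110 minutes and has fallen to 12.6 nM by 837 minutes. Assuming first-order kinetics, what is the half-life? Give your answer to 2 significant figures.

160 minutes

Over Δt = 837 − 110 = 727 minutes, the level fell by a factor of 283/12.6 ≈ 22.46.
n = log₂(22.46) ≈ 4.4893 half-lives, so t½ = 727/4.4893 ≈ 161.94 minutes.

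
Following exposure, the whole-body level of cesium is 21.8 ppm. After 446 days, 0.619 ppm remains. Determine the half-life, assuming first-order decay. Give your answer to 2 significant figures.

A/A₀ = 0.619/21.8 ≈ 0.028394.
n = log₂(35.218) ≈ 5.1382 half-lives elapsed in 446 days.
t½ = 446/5.1382 ≈ 86.8 days.

87 days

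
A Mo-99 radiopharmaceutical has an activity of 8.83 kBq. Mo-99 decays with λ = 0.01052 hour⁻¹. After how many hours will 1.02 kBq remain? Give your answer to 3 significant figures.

205 hours

t½ = ln 2 / λ = 0.69315 / 0.01052 ≈ 65.889 hours.
Fraction remaining = 1.02/8.83 ≈ 0.11552.
n = log₂(8.83/1.02) = ln(8.6569)/ln 2 ≈ 3.1138 half-lives.
t = n × t½ = 3.1138 × 65.889 ≈ 205.17 hours.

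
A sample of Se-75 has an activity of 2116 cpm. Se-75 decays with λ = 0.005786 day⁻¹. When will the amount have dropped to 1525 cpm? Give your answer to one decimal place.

56.6 days

t½ = ln 2 / λ = 0.69315 / 0.005786 ≈ 119.8 days.
Fraction remaining = 1525/2116 ≈ 0.7207.
n = log₂(2116/1525) = ln(1.3875)/ln 2 ≈ 0.47253 half-lives.
t = n × t½ = 0.47253 × 119.8 ≈ 56.608 days.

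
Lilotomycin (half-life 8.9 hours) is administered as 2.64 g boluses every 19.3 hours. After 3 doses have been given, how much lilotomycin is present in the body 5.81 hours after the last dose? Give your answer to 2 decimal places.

2.14 g

The 3 doses were given 44.41, 25.11, 5.81 hours ago.
Total = 2.64·(1/2)^(44.41/8.9) + 2.64·(1/2)^(25.11/8.9) + 2.64·(1/2)^(5.81/8.9)
      = 0.08308 + 0.3735 + 1.6791 ≈ 2.1357 g.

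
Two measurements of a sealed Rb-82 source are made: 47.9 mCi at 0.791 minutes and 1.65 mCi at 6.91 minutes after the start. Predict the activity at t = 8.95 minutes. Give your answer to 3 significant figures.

0.537 mCi

Over Δt = 6.91 − 0.791 = 6.119 minutes, the level fell by a factor of 47.9/1.65 ≈ 29.03.
n = log₂(29.03) ≈ 4.8595 half-lives, so t½ = 6.119/4.8595 ≈ 1.2592 minutes.
From t = 6.91 to t = 8.95: 1.65 × (1/2)^((8.95−6.91)/1.2592) ≈ 0.53677 mCi.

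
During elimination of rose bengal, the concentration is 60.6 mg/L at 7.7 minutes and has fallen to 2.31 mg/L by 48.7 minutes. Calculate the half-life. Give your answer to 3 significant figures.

8.70 minutes

Over Δt = 48.7 − 7.7 = 41 minutes, the level fell by a factor of 60.6/2.31 ≈ 26.234.
n = log₂(26.234) ≈ 4.7134 half-lives, so t½ = 41/4.7134 ≈ 8.6987 minutes.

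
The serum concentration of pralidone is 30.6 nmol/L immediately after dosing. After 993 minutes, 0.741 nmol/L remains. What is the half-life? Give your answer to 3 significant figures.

A/A₀ = 0.741/30.6 ≈ 0.024216.
n = log₂(41.296) ≈ 5.3679 half-lives elapsed in 993 minutes.
t½ = 993/5.3679 ≈ 184.99 minutes.

185 minutes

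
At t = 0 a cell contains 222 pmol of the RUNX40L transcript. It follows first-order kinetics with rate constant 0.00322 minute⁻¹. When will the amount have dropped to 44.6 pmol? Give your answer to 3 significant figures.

498 minutes

t½ = ln 2 / λ = 0.69315 / 0.00322 ≈ 215.26 minutes.
Fraction remaining = 44.6/222 ≈ 0.2009.
n = log₂(222/44.6) = ln(4.9776)/ln 2 ≈ 2.3154 half-lives.
t = n × t½ = 2.3154 × 215.26 ≈ 498.43 minutes.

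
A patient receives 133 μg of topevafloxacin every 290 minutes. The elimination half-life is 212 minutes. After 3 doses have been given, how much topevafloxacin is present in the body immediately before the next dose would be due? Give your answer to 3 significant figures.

79.2 μg

The 3 doses were given 870, 580, 290 minutes ago.
Total = 133·(1/2)^(870/212) + 133·(1/2)^(580/212) + 133·(1/2)^(290/212)
      = 7.7356 + 19.965 + 51.531 ≈ 79.232 μg.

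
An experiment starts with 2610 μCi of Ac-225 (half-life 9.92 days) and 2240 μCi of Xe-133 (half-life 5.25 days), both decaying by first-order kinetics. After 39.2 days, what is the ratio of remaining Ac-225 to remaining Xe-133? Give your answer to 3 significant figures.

Ac-225: 2610 × (1/2)^(39.2/9.92) = 2610 × (1/2)^3.9516 ≈ 168.69 μCi.
Xe-133: 2240 × (1/2)^(39.2/5.25) = 2240 × (1/2)^7.4667 ≈ 12.664 μCi.
Ratio ≈ 168.69 / 12.664 ≈ 13.321.

13.3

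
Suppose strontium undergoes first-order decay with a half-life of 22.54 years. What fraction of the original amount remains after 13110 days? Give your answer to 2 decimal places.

13110 days = 35.9178 years.
n = 35.9178/22.54 ≈ 1.5935 half-lives.
Fraction remaining = (1/2)^1.5935 ≈ 0.33136.

0.33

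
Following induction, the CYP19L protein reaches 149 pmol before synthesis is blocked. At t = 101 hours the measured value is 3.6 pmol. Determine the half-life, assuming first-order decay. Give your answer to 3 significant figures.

18.8 hours

A/A₀ = 3.6/149 ≈ 0.024161.
n = log₂(41.389) ≈ 5.3712 half-lives elapsed in 101 hours.
t½ = 101/5.3712 ≈ 18.804 hours.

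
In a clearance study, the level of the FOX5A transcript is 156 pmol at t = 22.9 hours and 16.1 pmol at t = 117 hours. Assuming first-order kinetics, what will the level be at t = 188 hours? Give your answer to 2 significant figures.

2.9 pmol

Over Δt = 117 − 22.9 = 94.1 hours, the level fell by a factor of 156/16.1 ≈ 9.6894.
n = log₂(9.6894) ≈ 3.2764 half-lives, so t½ = 94.1/3.2764 ≈ 28.72 hours.
From t = 117 to t = 188: 16.1 × (1/2)^((188−117)/28.72) ≈ 2.9017 pmol.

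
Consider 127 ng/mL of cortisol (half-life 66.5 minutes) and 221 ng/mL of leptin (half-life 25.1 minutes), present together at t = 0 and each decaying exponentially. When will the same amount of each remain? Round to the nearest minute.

32 minutes

Set 127·(1/2)^(t/66.5) = 221·(1/2)^(t/25.1).
Taking log₂: log₂(127/221) = t·(1/66.5 − 1/25.1).
log₂(0.57466) = -0.79922; 1/66.5 − 1/25.1 = -0.024803.
t = -0.79922 / -0.024803 ≈ 32.223 minutes.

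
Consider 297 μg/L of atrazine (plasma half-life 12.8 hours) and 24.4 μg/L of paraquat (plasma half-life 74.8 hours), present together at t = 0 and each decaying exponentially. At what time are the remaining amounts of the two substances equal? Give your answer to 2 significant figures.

56 hours

Set 297·(1/2)^(t/12.8) = 24.4·(1/2)^(t/74.8).
Taking log₂: log₂(297/24.4) = t·(1/12.8 − 1/74.8).
log₂(12.172) = 3.6055; 1/12.8 − 1/74.8 = 0.064756.
t = 3.6055 / 0.064756 ≈ 55.678 hours.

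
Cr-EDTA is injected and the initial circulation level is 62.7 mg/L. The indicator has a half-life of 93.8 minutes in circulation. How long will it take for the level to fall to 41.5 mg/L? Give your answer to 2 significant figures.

56 minutes

Fraction remaining = 41.5/62.7 ≈ 0.66188.
n = log₂(62.7/41.5) = ln(1.5108)/ln 2 ≈ 0.59535 half-lives.
t = n × t½ = 0.59535 × 93.8 ≈ 55.844 minutes.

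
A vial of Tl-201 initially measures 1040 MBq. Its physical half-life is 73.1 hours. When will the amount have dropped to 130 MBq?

219.3 hours

130/1040 = 1/8, so 3 half-lives have elapsed.
t = 3 × 73.1 = 219.3 hours.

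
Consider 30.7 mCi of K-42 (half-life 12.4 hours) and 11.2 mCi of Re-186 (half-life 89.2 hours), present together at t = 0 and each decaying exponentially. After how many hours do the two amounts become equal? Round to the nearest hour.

21 hours

Set 30.7·(1/2)^(t/12.4) = 11.2·(1/2)^(t/89.2).
Taking log₂: log₂(30.7/11.2) = t·(1/12.4 − 1/89.2).
log₂(2.7411) = 1.4547; 1/12.4 − 1/89.2 = 0.069434.
t = 1.4547 / 0.069434 ≈ 20.951 hours.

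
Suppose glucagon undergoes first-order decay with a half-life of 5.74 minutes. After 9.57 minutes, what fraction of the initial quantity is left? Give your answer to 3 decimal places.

n = 9.57/5.74 ≈ 1.6672 half-lives.
Fraction remaining = (1/2)^1.6672 ≈ 0.31485.

0.315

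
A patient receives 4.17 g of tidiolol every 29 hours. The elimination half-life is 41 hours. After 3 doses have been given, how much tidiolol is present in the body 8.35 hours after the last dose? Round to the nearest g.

7 g

The 3 doses were given 66.35, 37.35, 8.35 hours ago.
Total = 4.17·(1/2)^(66.35/41) + 4.17·(1/2)^(37.35/41) + 4.17·(1/2)^(8.35/41)
      = 1.3583 + 2.2177 + 3.621 ≈ 7.197 g.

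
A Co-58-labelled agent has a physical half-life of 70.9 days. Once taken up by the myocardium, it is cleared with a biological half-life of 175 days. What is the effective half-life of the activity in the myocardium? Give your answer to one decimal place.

50.5 days

1/t_eff = 1/t_phys + 1/t_biol = 1/70.9 + 1/175 = 0.019819 per day.
t_eff = 70.9 × 175 / (70.9 + 175) ≈ 50.458 days.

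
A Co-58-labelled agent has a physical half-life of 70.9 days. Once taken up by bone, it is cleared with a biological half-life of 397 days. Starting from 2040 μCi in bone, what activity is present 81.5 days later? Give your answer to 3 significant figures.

798 μCi

1/t_eff = 1/t_phys + 1/t_biol = 1/70.9 + 1/397 = 0.016623 per day.
t_eff = 70.9 × 397 / (70.9 + 397) ≈ 60.157 days.
Remaining = 2040 × (1/2)^(81.5/60.157) = 2040 × (1/2)^1.3548 ≈ 797.62 μCi.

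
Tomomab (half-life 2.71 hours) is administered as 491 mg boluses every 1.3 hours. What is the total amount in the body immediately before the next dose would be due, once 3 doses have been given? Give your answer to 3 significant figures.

786 mg

The 3 doses were given 3.9, 2.6, 1.3 hours ago.
Total = 491·(1/2)^(3.9/2.71) + 491·(1/2)^(2.6/2.71) + 491·(1/2)^(1.3/2.71)
      = 181.08 + 252.51 + 352.11 ≈ 785.69 mg.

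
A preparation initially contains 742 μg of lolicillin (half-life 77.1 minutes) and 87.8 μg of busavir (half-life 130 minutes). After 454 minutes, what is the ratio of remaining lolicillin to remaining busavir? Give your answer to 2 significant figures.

lolicillin: 742 × (1/2)^(454/77.1) = 742 × (1/2)^5.8885 ≈ 12.526 μg.
busavir: 87.8 × (1/2)^(454/130) = 87.8 × (1/2)^3.4923 ≈ 7.802 μg.
Ratio ≈ 12.526 / 7.802 ≈ 1.6054.

1.6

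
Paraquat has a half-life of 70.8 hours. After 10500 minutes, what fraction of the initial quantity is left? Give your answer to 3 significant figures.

10500 minutes = 175 hours.
n = 175/70.8 ≈ 2.4718 half-lives.
Fraction remaining = (1/2)^2.4718 ≈ 0.18027.

0.180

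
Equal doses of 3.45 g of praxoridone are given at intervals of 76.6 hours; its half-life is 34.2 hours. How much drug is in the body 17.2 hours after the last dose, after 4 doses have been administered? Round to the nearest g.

The 4 doses were given 247, 170.4, 93.8, 17.2 hours ago.
Total = 3.45·(1/2)^(247/34.2) + 3.45·(1/2)^(170.4/34.2) + 3.45·(1/2)^(93.8/34.2) + 3.45·(1/2)^(17.2/34.2)
      = 0.023105 + 0.10913 + 0.51545 + 2.4346 ≈ 3.0823 g.

3 g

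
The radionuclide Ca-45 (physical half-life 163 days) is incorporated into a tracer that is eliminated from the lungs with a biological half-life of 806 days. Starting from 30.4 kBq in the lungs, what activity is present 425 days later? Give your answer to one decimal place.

1/t_eff = 1/t_phys + 1/t_biol = 1/163 + 1/806 = 0.0073757 per day.
t_eff = 163 × 806 / (163 + 806) ≈ 135.58 days.
Remaining = 30.4 × (1/2)^(425/135.58) = 30.4 × (1/2)^3.1347 ≈ 3.4614 kBq.

3.5 kBq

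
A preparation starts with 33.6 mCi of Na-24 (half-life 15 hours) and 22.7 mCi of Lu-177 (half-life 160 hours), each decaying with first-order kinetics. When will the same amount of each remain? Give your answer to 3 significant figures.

Set 33.6·(1/2)^(t/15) = 22.7·(1/2)^(t/160).
Taking log₂: log₂(33.6/22.7) = t·(1/15 − 1/160).
log₂(1.4802) = 0.56577; 1/15 − 1/160 = 0.060417.
t = 0.56577 / 0.060417 ≈ 9.3645 hours.

9.36 hours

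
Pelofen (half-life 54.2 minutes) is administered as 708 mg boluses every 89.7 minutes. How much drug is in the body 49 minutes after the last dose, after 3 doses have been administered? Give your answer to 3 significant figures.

537 mg

The 3 doses were given 228.4, 138.7, 49 minutes ago.
Total = 708·(1/2)^(228.4/54.2) + 708·(1/2)^(138.7/54.2) + 708·(1/2)^(49/54.2)
      = 38.149 + 120.14 + 378.34 ≈ 536.63 mg.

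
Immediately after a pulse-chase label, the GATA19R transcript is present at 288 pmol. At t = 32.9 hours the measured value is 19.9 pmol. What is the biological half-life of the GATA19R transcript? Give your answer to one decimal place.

8.5 hours

A/A₀ = 19.9/288 ≈ 0.069097.
n = log₂(14.472) ≈ 3.8552 half-lives elapsed in 32.9 hours.
t½ = 32.9/3.8552 ≈ 8.5339 hours.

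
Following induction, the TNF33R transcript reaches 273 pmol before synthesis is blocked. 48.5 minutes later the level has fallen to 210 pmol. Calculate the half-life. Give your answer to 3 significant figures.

128 minutes

A/A₀ = 210/273 ≈ 0.76923.
n = log₂(1.3) ≈ 0.37851 half-lives elapsed in 48.5 minutes.
t½ = 48.5/0.37851 ≈ 128.13 minutes.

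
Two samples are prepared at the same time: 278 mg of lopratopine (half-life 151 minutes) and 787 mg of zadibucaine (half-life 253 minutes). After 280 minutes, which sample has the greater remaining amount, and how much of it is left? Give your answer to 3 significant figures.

zadibucaine, 365 mg

lopratopine: 278 × (1/2)^1.8543 ≈ 76.885 mg.
zadibucaine: 787 × (1/2)^1.1067 ≈ 365.44 mg.
Zadibucaine has more remaining, at ≈ 365.44 mg.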